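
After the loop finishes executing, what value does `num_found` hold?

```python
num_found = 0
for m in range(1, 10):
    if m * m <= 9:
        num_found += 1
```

Let's trace through this code step by step.

Initialize: num_found = 0
Entering loop: for m in range(1, 10):
After iteration 1: m = 1, num_found = 1
After iteration 2: m = 2, num_found = 2
After iteration 3: m = 3, num_found = 3
After iteration 4: m = 4, num_found = 3
After iteration 5: m = 5, num_found = 3
After iteration 6: m = 6, num_found = 3
After iteration 7: m = 7, num_found = 3
After iteration 8: m = 8, num_found = 3
After iteration 9: m = 9, num_found = 3
Loop ends.

Final answer: 3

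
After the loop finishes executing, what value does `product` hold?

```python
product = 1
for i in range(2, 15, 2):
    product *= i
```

Let's trace through this code step by step.

Initialize: product = 1
Entering loop: for i in range(2, 15, 2):
After iteration 1: i = 2, product = 2
After iteration 2: i = 4, product = 8
After iteration 3: i = 6, product = 48
After iteration 4: i = 8, product = 384
After iteration 5: i = 10, product = 3840
After iteration 6: i = 12, product = 46080
After iteration 7: i = 14, product = 645120
Loop ends.

Final answer: 645120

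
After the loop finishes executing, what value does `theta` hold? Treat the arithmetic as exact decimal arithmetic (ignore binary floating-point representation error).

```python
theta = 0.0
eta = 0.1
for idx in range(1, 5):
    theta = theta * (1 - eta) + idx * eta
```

Let's trace through this code step by step.

Initialize: theta = 0.0
Initialize: eta = 0.1
Entering loop: for idx in range(1, 5):
After iteration 1: idx = 1, theta = 0.1
After iteration 2: idx = 2, theta = 0.29
After iteration 3: idx = 3, theta = 0.561
After iteration 4: idx = 4, theta = 0.9049
Loop ends.

Final answer: 0.9049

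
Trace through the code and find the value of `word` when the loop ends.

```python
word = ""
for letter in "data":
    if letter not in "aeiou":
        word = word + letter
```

Let's trace through this code step by step.

Initialize: word = ''
Entering loop: for letter in "data":
After iteration 1: letter = 'd', word = 'd'
After iteration 2: letter = 'a', word = 'd'
After iteration 3: letter = 't', word = 'dt'
After iteration 4: letter = 'a', word = 'dt'
Loop ends.

Final answer: 'dt'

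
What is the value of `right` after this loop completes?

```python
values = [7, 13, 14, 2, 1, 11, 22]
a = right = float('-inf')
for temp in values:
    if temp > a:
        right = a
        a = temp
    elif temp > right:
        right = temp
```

Let's trace through this code step by step.

Initialize: values = [7, 13, 14, 2, 1, 11, 22]
Initialize: a = -inf
Initialize: right = -inf
Entering loop: for temp in values:
After iteration 1: temp = 7, a = 7, right = -inf
After iteration 2: temp = 13, a = 13, right = 7
After iteration 3: temp = 14, a = 14, right = 13
After iteration 4: temp = 2, a = 14, right = 13
After iteration 5: temp = 1, a = 14, right = 13
After iteration 6: temp = 11, a = 14, right = 13
After iteration 7: temp = 22, a = 22, right = 14
Loop ends.

Final answer: 14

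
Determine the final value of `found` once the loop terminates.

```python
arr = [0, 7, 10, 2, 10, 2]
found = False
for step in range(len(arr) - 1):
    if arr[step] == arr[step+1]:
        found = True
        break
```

Let's trace through this code step by step.

Initialize: arr = [0, 7, 10, 2, 10, 2]
Initialize: found = False
Entering loop: for step in range(len(arr) - 1):
After iteration 1: step = 0, found = False
After iteration 2: step = 1, found = False
After iteration 3: step = 2, found = False
After iteration 4: step = 3, found = False
After iteration 5: step = 4, found = False
Loop ends.

Final answer: False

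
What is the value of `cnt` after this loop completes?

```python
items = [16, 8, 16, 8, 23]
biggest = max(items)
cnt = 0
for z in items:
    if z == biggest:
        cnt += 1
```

Let's trace through this code step by step.

Initialize: items = [16, 8, 16, 8, 23]
Initialize: biggest = 23
Initialize: cnt = 0
Entering loop: for z in items:
After iteration 1: z = 16, cnt = 0
After iteration 2: z = 8, cnt = 0
After iteration 3: z = 16, cnt = 0
After iteration 4: z = 8, cnt = 0
After iteration 5: z = 23, cnt = 1
Loop ends.

Final answer: 1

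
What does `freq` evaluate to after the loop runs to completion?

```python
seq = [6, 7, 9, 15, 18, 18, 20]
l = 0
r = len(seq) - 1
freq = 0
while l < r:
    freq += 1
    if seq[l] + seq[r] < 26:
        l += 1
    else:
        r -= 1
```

Let's trace through this code step by step.

Initialize: seq = [6, 7, 9, 15, 18, 18, 20]
Initialize: l = 0
Initialize: r = 6
Initialize: freq = 0
Entering loop: while l < r:
After iteration 1: l = 0, r = 5, freq = 1
After iteration 2: l = 1, r = 5, freq = 2
After iteration 3: l = 2, r = 5, freq = 3
After iteration 4: l = 2, r = 4, freq = 4
After iteration 5: l = 2, r = 3, freq = 5
After iteration 6: l = 3, r = 3, freq = 6
Loop ends.

Final answer: 6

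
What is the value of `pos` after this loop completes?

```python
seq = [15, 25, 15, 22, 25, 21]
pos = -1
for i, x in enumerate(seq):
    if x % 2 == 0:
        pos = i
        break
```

Let's trace through this code step by step.

Initialize: seq = [15, 25, 15, 22, 25, 21]
Initialize: pos = -1
Entering loop: for i, x in enumerate(seq):
After iteration 1: i = 0, x = 15, pos = -1
After iteration 2: i = 1, x = 25, pos = -1
After iteration 3: i = 2, x = 15, pos = -1
After iteration 4: i = 3, x = 22, pos = 3
Loop ends.

Final answer: 3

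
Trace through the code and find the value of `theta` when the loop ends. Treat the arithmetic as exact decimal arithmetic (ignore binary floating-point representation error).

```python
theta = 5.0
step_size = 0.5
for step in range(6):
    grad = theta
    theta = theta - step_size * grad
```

Let's trace through this code step by step.

Initialize: theta = 5.0
Initialize: step_size = 0.5
Entering loop: for step in range(6):
After iteration 1: step = 0, theta = 2.5, grad = 5.0
After iteration 2: step = 1, theta = 1.25, grad = 2.5
After iteration 3: step = 2, theta = 0.625, grad = 1.25
After iteration 4: step = 3, theta = 0.3125, grad = 0.625
After iteration 5: step = 4, theta = 0.15625, grad = 0.3125
After iteration 6: step = 5, theta = 0.078125, grad = 0.15625
Loop ends.

Final answer: 0.078125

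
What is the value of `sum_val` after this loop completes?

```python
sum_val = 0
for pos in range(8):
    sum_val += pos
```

Let's trace through this code step by step.

Initialize: sum_val = 0
Entering loop: for pos in range(8):
After iteration 1: pos = 0, sum_val = 0
After iteration 2: pos = 1, sum_val = 1
After iteration 3: pos = 2, sum_val = 3
After iteration 4: pos = 3, sum_val = 6
After iteration 5: pos = 4, sum_val = 10
After iteration 6: pos = 5, sum_val = 15
After iteration 7: pos = 6, sum_val = 21
After iteration 8: pos = 7, sum_val = 28
Loop ends.

Final answer: 28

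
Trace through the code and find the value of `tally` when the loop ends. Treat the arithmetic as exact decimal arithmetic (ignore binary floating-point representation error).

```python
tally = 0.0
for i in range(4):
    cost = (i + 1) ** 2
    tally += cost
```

Let's trace through this code step by step.

Initialize: tally = 0.0
Entering loop: for i in range(4):
After iteration 1: i = 0, tally = 1.0, cost = 1
After iteration 2: i = 1, tally = 5.0, cost = 4
After iteration 3: i = 2, tally = 14.0, cost = 9
After iteration 4: i = 3, tally = 30.0, cost = 16
Loop ends.

Final answer: 30.0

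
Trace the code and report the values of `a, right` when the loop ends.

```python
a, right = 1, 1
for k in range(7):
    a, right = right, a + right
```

Let's trace through this code step by step.

Initialize: a = 1
Initialize: right = 1
Entering loop: for k in range(7):
After iteration 1: k = 0, a = 1, right = 2
After iteration 2: k = 1, a = 2, right = 3
After iteration 3: k = 2, a = 3, right = 5
After iteration 4: k = 3, a = 5, right = 8
After iteration 5: k = 4, a = 8, right = 13
After iteration 6: k = 5, a = 13, right = 21
After iteration 7: k = 6, a = 21, right = 34
Loop ends.

Final answer: 21, 34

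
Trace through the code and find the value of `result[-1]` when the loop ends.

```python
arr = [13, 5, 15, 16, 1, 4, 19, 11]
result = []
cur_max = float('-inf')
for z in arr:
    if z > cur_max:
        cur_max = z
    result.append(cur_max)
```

Let's trace through this code step by step.

Initialize: arr = [13, 5, 15, 16, 1, 4, 19, 11]
Initialize: result = []
Initialize: cur_max = -inf
Entering loop: for z in arr:
After iteration 1: z = 13, result = [13], cur_max = 13
After iteration 2: z = 5, result = [13, 13], cur_max = 13
After iteration 3: z = 15, result = [13, 13, 15], cur_max = 15
After iteration 4: z = 16, result = [13, 13, 15, 16], cur_max = 16
After iteration 5: z = 1, result = [13, 13, 15, 16, 16], cur_max = 16
After iteration 6: z = 4, result = [13, 13, 15, 16, 16, 16], cur_max = 16
After iteration 7: z = 19, result = [13, 13, 15, 16, 16, 16, 19], cur_max = 19
After iteration 8: z = 11, result = [13, 13, 15, 16, 16, 16, 19, 19], cur_max = 19
Loop ends.
result[-1] = 19

Final answer: 19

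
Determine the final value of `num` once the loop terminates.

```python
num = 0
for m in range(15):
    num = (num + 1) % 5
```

Let's trace through this code step by step.

Initialize: num = 0
Entering loop: for m in range(15):
After iteration 1: m = 0, num = 1
After iteration 2: m = 1, num = 2
After iteration 3: m = 2, num = 3
After iteration 4: m = 3, num = 4
After iteration 5: m = 4, num = 0
After iteration 6: m = 5, num = 1
After iteration 7: m = 6, num = 2
After iteration 8: m = 7, num = 3
After iteration 9: m = 8, num = 4
After iteration 10: m = 9, num = 0
After iteration 11: m = 10, num = 1
After iteration 12: m = 11, num = 2
After iteration 13: m = 12, num = 3
After iteration 14: m = 13, num = 4
After iteration 15: m = 14, num = 0
Loop ends.

Final answer: 0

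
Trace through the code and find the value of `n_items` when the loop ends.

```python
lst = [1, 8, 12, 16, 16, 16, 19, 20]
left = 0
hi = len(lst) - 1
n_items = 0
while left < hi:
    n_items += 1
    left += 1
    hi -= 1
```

Let's trace through this code step by step.

Initialize: lst = [1, 8, 12, 16, 16, 16, 19, 20]
Initialize: left = 0
Initialize: hi = 7
Initialize: n_items = 0
Entering loop: while left < hi:
After iteration 1: left = 1, hi = 6, n_items = 1
After iteration 2: left = 2, hi = 5, n_items = 2
After iteration 3: left = 3, hi = 4, n_items = 3
After iteration 4: left = 4, hi = 3, n_items = 4
Loop ends.

Final answer: 4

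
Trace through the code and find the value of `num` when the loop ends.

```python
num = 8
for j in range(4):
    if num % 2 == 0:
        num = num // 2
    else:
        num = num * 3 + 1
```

Let's trace through this code step by step.

Initialize: num = 8
Entering loop: for j in range(4):
After iteration 1: j = 0, num = 4
After iteration 2: j = 1, num = 2
After iteration 3: j = 2, num = 1
After iteration 4: j = 3, num = 4
Loop ends.

Final answer: 4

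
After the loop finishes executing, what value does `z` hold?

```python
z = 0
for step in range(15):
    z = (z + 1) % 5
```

Let's trace through this code step by step.

Initialize: z = 0
Entering loop: for step in range(15):
After iteration 1: step = 0, z = 1
After iteration 2: step = 1, z = 2
After iteration 3: step = 2, z = 3
After iteration 4: step = 3, z = 4
After iteration 5: step = 4, z = 0
After iteration 6: step = 5, z = 1
After iteration 7: step = 6, z = 2
After iteration 8: step = 7, z = 3
After iteration 9: step = 8, z = 4
After iteration 10: step = 9, z = 0
After iteration 11: step = 10, z = 1
After iteration 12: step = 11, z = 2
After iteration 13: step = 12, z = 3
After iteration 14: step = 13, z = 4
After iteration 15: step = 14, z = 0
Loop ends.

Final answer: 0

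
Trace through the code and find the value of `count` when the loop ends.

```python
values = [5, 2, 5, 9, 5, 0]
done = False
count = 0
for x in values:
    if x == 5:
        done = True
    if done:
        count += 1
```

Let's trace through this code step by step.

Initialize: values = [5, 2, 5, 9, 5, 0]
Initialize: done = False
Initialize: count = 0
Entering loop: for x in values:
After iteration 1: x = 5, done = True, count = 1
After iteration 2: x = 2, done = True, count = 2
After iteration 3: x = 5, done = True, count = 3
After iteration 4: x = 9, done = True, count = 4
After iteration 5: x = 5, done = True, count = 5
After iteration 6: x = 0, done = True, count = 6
Loop ends.

Final answer: 6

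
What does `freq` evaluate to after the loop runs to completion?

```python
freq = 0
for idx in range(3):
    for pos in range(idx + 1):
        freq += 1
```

Let's trace through this code step by step.

Initialize: freq = 0
Entering loop: for idx in range(3):
After iteration 1: idx = 0, freq = 1, pos = 0
After iteration 2: idx = 1, freq = 3, pos = 1
After iteration 3: idx = 2, freq = 6, pos = 2
Loop ends.

Final answer: 6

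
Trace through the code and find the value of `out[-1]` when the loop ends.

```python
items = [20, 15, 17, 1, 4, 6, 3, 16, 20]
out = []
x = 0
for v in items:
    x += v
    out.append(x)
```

Let's trace through this code step by step.

Initialize: items = [20, 15, 17, 1, 4, 6, 3, 16, 20]
Initialize: out = []
Initialize: x = 0
Entering loop: for v in items:
After iteration 1: v = 20, out = [20], x = 20
After iteration 2: v = 15, out = [20, 35], x = 35
After iteration 3: v = 17, out = [20, 35, 52], x = 52
After iteration 4: v = 1, out = [20, 35, 52, 53], x = 53
After iteration 5: v = 4, out = [20, 35, 52, 53, 57], x = 57
After iteration 6: v = 6, out = [20, 35, 52, 53, 57, 63], x = 63
After iteration 7: v = 3, out = [20, 35, 52, 53, 57, 63, 66], x = 66
After iteration 8: v = 16, out = [20, 35, 52, 53, 57, 63, 66, 82], x = 82
After iteration 9: v = 20, out = [20, 35, 52, 53, 57, 63, 66, 82, 102], x = 102
Loop ends.
out[-1] = 102

Final answer: 102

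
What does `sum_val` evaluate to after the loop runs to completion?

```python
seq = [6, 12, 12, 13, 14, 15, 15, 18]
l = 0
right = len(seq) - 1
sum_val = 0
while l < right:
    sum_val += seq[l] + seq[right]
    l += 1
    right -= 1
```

Let's trace through this code step by step.

Initialize: seq = [6, 12, 12, 13, 14, 15, 15, 18]
Initialize: l = 0
Initialize: right = 7
Initialize: sum_val = 0
Entering loop: while l < right:
After iteration 1: l = 1, right = 6, sum_val = 24
After iteration 2: l = 2, right = 5, sum_val = 51
After iteration 3: l = 3, right = 4, sum_val = 78
After iteration 4: l = 4, right = 3, sum_val = 105
Loop ends.

Final answer: 105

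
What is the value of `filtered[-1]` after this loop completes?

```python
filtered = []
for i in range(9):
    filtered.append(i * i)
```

Let's trace through this code step by step.

Initialize: filtered = []
Entering loop: for i in range(9):
After iteration 1: i = 0, filtered = [0]
After iteration 2: i = 1, filtered = [0, 1]
After iteration 3: i = 2, filtered = [0, 1, 4]
After iteration 4: i = 3, filtered = [0, 1, 4, 9]
After iteration 5: i = 4, filtered = [0, 1, 4, 9, 16]
After iteration 6: i = 5, filtered = [0, 1, 4, 9, 16, 25]
After iteration 7: i = 6, filtered = [0, 1, 4, 9, 16, 25, 36]
After iteration 8: i = 7, filtered = [0, 1, 4, 9, 16, 25, 36, 49]
After iteration 9: i = 8, filtered = [0, 1, 4, 9, 16, 25, 36, 49, 64]
Loop ends.
filtered[-1] = 64

Final answer: 64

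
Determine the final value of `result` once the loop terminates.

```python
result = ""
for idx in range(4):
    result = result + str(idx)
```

Let's trace through this code step by step.

Initialize: result = ''
Entering loop: for idx in range(4):
After iteration 1: idx = 0, result = '0'
After iteration 2: idx = 1, result = '01'
After iteration 3: idx = 2, result = '012'
After iteration 4: idx = 3, result = '0123'
Loop ends.

Final answer: '0123'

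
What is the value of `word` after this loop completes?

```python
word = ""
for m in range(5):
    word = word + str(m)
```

Let's trace through this code step by step.

Initialize: word = ''
Entering loop: for m in range(5):
After iteration 1: m = 0, word = '0'
After iteration 2: m = 1, word = '01'
After iteration 3: m = 2, word = '012'
After iteration 4: m = 3, word = '0123'
After iteration 5: m = 4, word = '01234'
Loop ends.

Final answer: '01234'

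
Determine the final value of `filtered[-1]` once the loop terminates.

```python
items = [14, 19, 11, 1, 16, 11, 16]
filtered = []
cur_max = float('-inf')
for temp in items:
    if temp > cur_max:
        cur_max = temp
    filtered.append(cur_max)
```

Let's trace through this code step by step.

Initialize: items = [14, 19, 11, 1, 16, 11, 16]
Initialize: filtered = []
Initialize: cur_max = -inf
Entering loop: for temp in items:
After iteration 1: temp = 14, filtered = [14], cur_max = 14
After iteration 2: temp = 19, filtered = [14, 19], cur_max = 19
After iteration 3: temp = 11, filtered = [14, 19, 19], cur_max = 19
After iteration 4: temp = 1, filtered = [14, 19, 19, 19], cur_max = 19
After iteration 5: temp = 16, filtered = [14, 19, 19, 19, 19], cur_max = 19
After iteration 6: temp = 11, filtered = [14, 19, 19, 19, 19, 19], cur_max = 19
After iteration 7: temp = 16, filtered = [14, 19, 19, 19, 19, 19, 19], cur_max = 19
Loop ends.
filtered[-1] = 19

Final answer: 19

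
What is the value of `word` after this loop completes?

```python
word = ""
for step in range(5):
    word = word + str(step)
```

Let's trace through this code step by step.

Initialize: word = ''
Entering loop: for step in range(5):
After iteration 1: step = 0, word = '0'
After iteration 2: step = 1, word = '01'
After iteration 3: step = 2, word = '012'
After iteration 4: step = 3, word = '0123'
After iteration 5: step = 4, word = '01234'
Loop ends.

Final answer: '01234'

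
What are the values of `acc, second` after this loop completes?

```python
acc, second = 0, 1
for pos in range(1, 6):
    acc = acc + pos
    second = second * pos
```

Let's trace through this code step by step.

Initialize: acc = 0
Initialize: second = 1
Entering loop: for pos in range(1, 6):
After iteration 1: pos = 1, acc = 1, second = 1
After iteration 2: pos = 2, acc = 3, second = 2
After iteration 3: pos = 3, acc = 6, second = 6
After iteration 4: pos = 4, acc = 10, second = 24
After iteration 5: pos = 5, acc = 15, second = 120
Loop ends.

Final answer: 15, 120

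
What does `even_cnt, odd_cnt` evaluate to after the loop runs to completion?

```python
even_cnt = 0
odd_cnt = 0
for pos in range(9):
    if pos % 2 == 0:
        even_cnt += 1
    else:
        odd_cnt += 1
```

Let's trace through this code step by step.

Initialize: even_cnt = 0
Initialize: odd_cnt = 0
Entering loop: for pos in range(9):
After iteration 1: pos = 0, even_cnt = 1, odd_cnt = 0
After iteration 2: pos = 1, even_cnt = 1, odd_cnt = 1
After iteration 3: pos = 2, even_cnt = 2, odd_cnt = 1
After iteration 4: pos = 3, even_cnt = 2, odd_cnt = 2
After iteration 5: pos = 4, even_cnt = 3, odd_cnt = 2
After iteration 6: pos = 5, even_cnt = 3, odd_cnt = 3
After iteration 7: pos = 6, even_cnt = 4, odd_cnt = 3
After iteration 8: pos = 7, even_cnt = 4, odd_cnt = 4
After iteration 9: pos = 8, even_cnt = 5, odd_cnt = 4
Loop ends.

Final answer: 5, 4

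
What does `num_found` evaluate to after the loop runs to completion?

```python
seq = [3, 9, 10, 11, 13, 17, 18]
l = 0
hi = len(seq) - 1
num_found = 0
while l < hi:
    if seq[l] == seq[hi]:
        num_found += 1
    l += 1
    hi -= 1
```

Let's trace through this code step by step.

Initialize: seq = [3, 9, 10, 11, 13, 17, 18]
Initialize: l = 0
Initialize: hi = 6
Initialize: num_found = 0
Entering loop: while l < hi:
After iteration 1: l = 1, hi = 5, num_found = 0
After iteration 2: l = 2, hi = 4, num_found = 0
After iteration 3: l = 3, hi = 3, num_found = 0
Loop ends.

Final answer: 0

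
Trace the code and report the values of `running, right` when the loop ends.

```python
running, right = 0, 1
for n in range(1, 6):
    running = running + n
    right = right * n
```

Let's trace through this code step by step.

Initialize: running = 0
Initialize: right = 1
Entering loop: for n in range(1, 6):
After iteration 1: n = 1, running = 1, right = 1
After iteration 2: n = 2, running = 3, right = 2
After iteration 3: n = 3, running = 6, right = 6
After iteration 4: n = 4, running = 10, right = 24
After iteration 5: n = 5, running = 15, right = 120
Loop ends.

Final answer: 15, 120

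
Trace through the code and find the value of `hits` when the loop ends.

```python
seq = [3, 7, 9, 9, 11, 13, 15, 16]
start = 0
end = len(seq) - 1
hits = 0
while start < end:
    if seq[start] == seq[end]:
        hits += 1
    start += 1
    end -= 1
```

Let's trace through this code step by step.

Initialize: seq = [3, 7, 9, 9, 11, 13, 15, 16]
Initialize: start = 0
Initialize: end = 7
Initialize: hits = 0
Entering loop: while start < end:
After iteration 1: start = 1, end = 6, hits = 0
After iteration 2: start = 2, end = 5, hits = 0
After iteration 3: start = 3, end = 4, hits = 0
After iteration 4: start = 4, end = 3, hits = 0
Loop ends.

Final answer: 0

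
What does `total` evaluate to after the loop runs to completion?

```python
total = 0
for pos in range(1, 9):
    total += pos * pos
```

Let's trace through this code step by step.

Initialize: total = 0
Entering loop: for pos in range(1, 9):
After iteration 1: pos = 1, total = 1
After iteration 2: pos = 2, total = 5
After iteration 3: pos = 3, total = 14
After iteration 4: pos = 4, total = 30
After iteration 5: pos = 5, total = 55
After iteration 6: pos = 6, total = 91
After iteration 7: pos = 7, total = 140
After iteration 8: pos = 8, total = 204
Loop ends.

Final answer: 204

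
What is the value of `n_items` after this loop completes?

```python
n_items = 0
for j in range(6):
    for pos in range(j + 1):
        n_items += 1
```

Let's trace through this code step by step.

Initialize: n_items = 0
Entering loop: for j in range(6):
After iteration 1: j = 0, n_items = 1, pos = 0
After iteration 2: j = 1, n_items = 3, pos = 1
After iteration 3: j = 2, n_items = 6, pos = 2
After iteration 4: j = 3, n_items = 10, pos = 3
After iteration 5: j = 4, n_items = 15, pos = 4
After iteration 6: j = 5, n_items = 21, pos = 5
Loop ends.

Final answer: 21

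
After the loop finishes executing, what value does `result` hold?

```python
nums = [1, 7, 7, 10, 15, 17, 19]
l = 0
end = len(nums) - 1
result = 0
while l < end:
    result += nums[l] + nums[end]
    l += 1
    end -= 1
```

Let's trace through this code step by step.

Initialize: nums = [1, 7, 7, 10, 15, 17, 19]
Initialize: l = 0
Initialize: end = 6
Initialize: result = 0
Entering loop: while l < end:
After iteration 1: l = 1, end = 5, result = 20
After iteration 2: l = 2, end = 4, result = 44
After iteration 3: l = 3, end = 3, result = 66
Loop ends.

Final answer: 66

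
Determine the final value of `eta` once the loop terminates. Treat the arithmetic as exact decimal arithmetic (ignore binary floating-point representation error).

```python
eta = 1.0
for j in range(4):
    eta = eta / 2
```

Let's trace through this code step by step.

Initialize: eta = 1.0
Entering loop: for j in range(4):
After iteration 1: j = 0, eta = 0.5
After iteration 2: j = 1, eta = 0.25
After iteration 3: j = 2, eta = 0.125
After iteration 4: j = 3, eta = 0.0625
Loop ends.

Final answer: 0.0625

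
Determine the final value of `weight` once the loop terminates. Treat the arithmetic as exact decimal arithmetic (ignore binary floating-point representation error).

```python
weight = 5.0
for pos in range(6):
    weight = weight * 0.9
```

Let's trace through this code step by step.

Initialize: weight = 5.0
Entering loop: for pos in range(6):
After iteration 1: pos = 0, weight = 4.5
After iteration 2: pos = 1, weight = 4.05
After iteration 3: pos = 2, weight = 3.645
After iteration 4: pos = 3, weight = 3.2805
After iteration 5: pos = 4, weight = 2.95245
After iteration 6: pos = 5, weight = 2.657205
Loop ends.

Final answer: 2.657205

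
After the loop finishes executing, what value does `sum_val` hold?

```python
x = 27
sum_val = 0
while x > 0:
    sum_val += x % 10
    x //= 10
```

Let's trace through this code step by step.

Initialize: x = 27
Initialize: sum_val = 0
Entering loop: while x > 0:
After iteration 1: x = 2, sum_val = 7
After iteration 2: x = 0, sum_val = 9
Loop ends.

Final answer: 9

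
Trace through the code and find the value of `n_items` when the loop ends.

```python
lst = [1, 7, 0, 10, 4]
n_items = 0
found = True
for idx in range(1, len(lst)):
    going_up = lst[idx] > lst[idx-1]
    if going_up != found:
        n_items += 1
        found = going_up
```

Let's trace through this code step by step.

Initialize: lst = [1, 7, 0, 10, 4]
Initialize: n_items = 0
Initialize: found = True
Entering loop: for idx in range(1, len(lst)):
After iteration 1: idx = 1, n_items = 0, found = True, going_up = True
After iteration 2: idx = 2, n_items = 1, found = False, going_up = False
After iteration 3: idx = 3, n_items = 2, found = True, going_up = True
After iteration 4: idx = 4, n_items = 3, found = False, going_up = False
Loop ends.

Final answer: 3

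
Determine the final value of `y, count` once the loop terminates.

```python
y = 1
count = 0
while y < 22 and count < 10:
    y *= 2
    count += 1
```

Let's trace through this code step by step.

Initialize: y = 1
Initialize: count = 0
Entering loop: while y < 22 and count < 10:
After iteration 1: y = 2, count = 1
After iteration 2: y = 4, count = 2
After iteration 3: y = 8, count = 3
After iteration 4: y = 16, count = 4
After iteration 5: y = 32, count = 5
Loop ends.

Final answer: 32, 5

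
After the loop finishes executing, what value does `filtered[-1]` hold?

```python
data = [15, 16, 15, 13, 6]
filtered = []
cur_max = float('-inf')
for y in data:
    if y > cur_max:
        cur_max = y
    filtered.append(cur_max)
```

Let's trace through this code step by step.

Initialize: data = [15, 16, 15, 13, 6]
Initialize: filtered = []
Initialize: cur_max = -inf
Entering loop: for y in data:
After iteration 1: y = 15, filtered = [15], cur_max = 15
After iteration 2: y = 16, filtered = [15, 16], cur_max = 16
After iteration 3: y = 15, filtered = [15, 16, 16], cur_max = 16
After iteration 4: y = 13, filtered = [15, 16, 16, 16], cur_max = 16
After iteration 5: y = 6, filtered = [15, 16, 16, 16, 16], cur_max = 16
Loop ends.
filtered[-1] = 16

Final answer: 16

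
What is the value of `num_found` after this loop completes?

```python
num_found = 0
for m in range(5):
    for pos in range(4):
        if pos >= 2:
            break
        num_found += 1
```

Let's trace through this code step by step.

Initialize: num_found = 0
Entering loop: for m in range(5):
After iteration 1: m = 0, num_found = 2
After iteration 2: m = 1, num_found = 4
After iteration 3: m = 2, num_found = 6
After iteration 4: m = 3, num_found = 8
After iteration 5: m = 4, num_found = 10
Loop ends.

Final answer: 10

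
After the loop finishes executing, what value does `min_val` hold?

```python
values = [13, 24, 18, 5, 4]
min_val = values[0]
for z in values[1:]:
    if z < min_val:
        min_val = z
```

Let's trace through this code step by step.

Initialize: values = [13, 24, 18, 5, 4]
Initialize: min_val = 13
Entering loop: for z in values[1:]:
After iteration 1: z = 24, min_val = 13
After iteration 2: z = 18, min_val = 13
After iteration 3: z = 5, min_val = 5
After iteration 4: z = 4, min_val = 4
Loop ends.

Final answer: 4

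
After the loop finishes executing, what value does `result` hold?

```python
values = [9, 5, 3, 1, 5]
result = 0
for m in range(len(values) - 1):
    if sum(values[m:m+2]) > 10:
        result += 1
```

Let's trace through this code step by step.

Initialize: values = [9, 5, 3, 1, 5]
Initialize: result = 0
Entering loop: for m in range(len(values) - 1):
After iteration 1: m = 0, result = 1
After iteration 2: m = 1, result = 1
After iteration 3: m = 2, result = 1
After iteration 4: m = 3, result = 1
Loop ends.

Final answer: 1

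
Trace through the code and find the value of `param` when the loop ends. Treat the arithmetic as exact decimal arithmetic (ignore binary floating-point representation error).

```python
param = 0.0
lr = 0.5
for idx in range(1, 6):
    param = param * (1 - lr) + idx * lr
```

Let's trace through this code step by step.

Initialize: param = 0.0
Initialize: lr = 0.5
Entering loop: for idx in range(1, 6):
After iteration 1: idx = 1, param = 0.5
After iteration 2: idx = 2, param = 1.25
After iteration 3: idx = 3, param = 2.125
After iteration 4: idx = 4, param = 3.0625
After iteration 5: idx = 5, param = 4.03125
Loop ends.

Final answer: 4.03125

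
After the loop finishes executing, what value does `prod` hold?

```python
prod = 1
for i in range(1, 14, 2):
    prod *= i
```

Let's trace through this code step by step.

Initialize: prod = 1
Entering loop: for i in range(1, 14, 2):
After iteration 1: i = 1, prod = 1
After iteration 2: i = 3, prod = 3
After iteration 3: i = 5, prod = 15
After iteration 4: i = 7, prod = 105
After iteration 5: i = 9, prod = 945
After iteration 6: i = 11, prod = 10395
After iteration 7: i = 13, prod = 135135
Loop ends.

Final answer: 135135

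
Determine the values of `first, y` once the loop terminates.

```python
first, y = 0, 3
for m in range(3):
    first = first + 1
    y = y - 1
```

Let's trace through this code step by step.

Initialize: first = 0
Initialize: y = 3
Entering loop: for m in range(3):
After iteration 1: m = 0, first = 1, y = 2
After iteration 2: m = 1, first = 2, y = 1
After iteration 3: m = 2, first = 3, y = 0
Loop ends.

Final answer: 3, 0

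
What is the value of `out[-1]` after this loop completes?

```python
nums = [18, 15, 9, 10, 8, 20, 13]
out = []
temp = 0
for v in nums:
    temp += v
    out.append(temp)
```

Let's trace through this code step by step.

Initialize: nums = [18, 15, 9, 10, 8, 20, 13]
Initialize: out = []
Initialize: temp = 0
Entering loop: for v in nums:
After iteration 1: v = 18, out = [18], temp = 18
After iteration 2: v = 15, out = [18, 33], temp = 33
After iteration 3: v = 9, out = [18, 33, 42], temp = 42
After iteration 4: v = 10, out = [18, 33, 42, 52], temp = 52
After iteration 5: v = 8, out = [18, 33, 42, 52, 60], temp = 60
After iteration 6: v = 20, out = [18, 33, 42, 52, 60, 80], temp = 80
After iteration 7: v = 13, out = [18, 33, 42, 52, 60, 80, 93], temp = 93
Loop ends.
out[-1] = 93

Final answer: 93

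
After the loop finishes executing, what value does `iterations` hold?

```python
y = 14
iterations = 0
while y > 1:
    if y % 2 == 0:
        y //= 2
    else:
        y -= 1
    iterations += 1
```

Let's trace through this code step by step.

Initialize: y = 14
Initialize: iterations = 0
Entering loop: while y > 1:
After iteration 1: y = 7, iterations = 1
After iteration 2: y = 6, iterations = 2
After iteration 3: y = 3, iterations = 3
After iteration 4: y = 2, iterations = 4
After iteration 5: y = 1, iterations = 5
Loop ends.

Final answer: 5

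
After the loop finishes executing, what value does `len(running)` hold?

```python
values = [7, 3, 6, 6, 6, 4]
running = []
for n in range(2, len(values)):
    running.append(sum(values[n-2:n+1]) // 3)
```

Let's trace through this code step by step.

Initialize: values = [7, 3, 6, 6, 6, 4]
Initialize: running = []
Entering loop: for n in range(2, len(values)):
After iteration 1: n = 2, running = [5]
After iteration 2: n = 3, running = [5, 5]
After iteration 3: n = 4, running = [5, 5, 6]
After iteration 4: n = 5, running = [5, 5, 6, 5]
Loop ends.
len(running) = 4

Final answer: 4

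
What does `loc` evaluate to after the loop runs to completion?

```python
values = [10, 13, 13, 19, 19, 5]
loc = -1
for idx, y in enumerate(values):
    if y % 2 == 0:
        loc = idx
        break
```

Let's trace through this code step by step.

Initialize: values = [10, 13, 13, 19, 19, 5]
Initialize: loc = -1
Entering loop: for idx, y in enumerate(values):
After iteration 1: idx = 0, y = 10, loc = 0
Loop ends.

Final answer: 0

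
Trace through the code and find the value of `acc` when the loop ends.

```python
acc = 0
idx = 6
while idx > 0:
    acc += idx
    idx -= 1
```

Let's trace through this code step by step.

Initialize: acc = 0
Initialize: idx = 6
Entering loop: while idx > 0:
After iteration 1: acc = 6, idx = 5
After iteration 2: acc = 11, idx = 4
After iteration 3: acc = 15, idx = 3
After iteration 4: acc = 18, idx = 2
After iteration 5: acc = 20, idx = 1
After iteration 6: acc = 21, idx = 0
Loop ends.

Final answer: 21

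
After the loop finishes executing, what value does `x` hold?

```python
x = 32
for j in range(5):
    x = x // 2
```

Let's trace through this code step by step.

Initialize: x = 32
Entering loop: for j in range(5):
After iteration 1: j = 0, x = 16
After iteration 2: j = 1, x = 8
After iteration 3: j = 2, x = 4
After iteration 4: j = 3, x = 2
After iteration 5: j = 4, x = 1
Loop ends.

Final answer: 1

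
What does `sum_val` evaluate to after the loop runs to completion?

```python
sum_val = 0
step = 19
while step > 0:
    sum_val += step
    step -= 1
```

Let's trace through this code step by step.

Initialize: sum_val = 0
Initialize: step = 19
Entering loop: while step > 0:
After iteration 1: sum_val = 19, step = 18
After iteration 2: sum_val = 37, step = 17
After iteration 3: sum_val = 54, step = 16
After iteration 4: sum_val = 70, step = 15
After iteration 5: sum_val = 85, step = 14
After iteration 6: sum_val = 99, step = 13
After iteration 7: sum_val = 112, step = 12
After iteration 8: sum_val = 124, step = 11
After iteration 9: sum_val = 135, step = 10
After iteration 10: sum_val = 145, step = 9
After iteration 11: sum_val = 154, step = 8
After iteration 12: sum_val = 162, step = 7
After iteration 13: sum_val = 169, step = 6
After iteration 14: sum_val = 175, step = 5
After iteration 15: sum_val = 180, step = 4
After iteration 16: sum_val = 184, step = 3
After iteration 17: sum_val = 187, step = 2
After iteration 18: sum_val = 189, step = 1
After iteration 19: sum_val = 190, step = 0
Loop ends.

Final answer: 190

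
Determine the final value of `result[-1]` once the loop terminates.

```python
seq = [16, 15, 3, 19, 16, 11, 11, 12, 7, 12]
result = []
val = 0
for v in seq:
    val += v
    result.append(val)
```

Let's trace through this code step by step.

Initialize: seq = [16, 15, 3, 19, 16, 11, 11, 12, 7, 12]
Initialize: result = []
Initialize: val = 0
Entering loop: for v in seq:
After iteration 1: v = 16, result = [16], val = 16
After iteration 2: v = 15, result = [16, 31], val = 31
After iteration 3: v = 3, result = [16, 31, 34], val = 34
After iteration 4: v = 19, result = [16, 31, 34, 53], val = 53
After iteration 5: v = 16, result = [16, 31, 34, 53, 69], val = 69
After iteration 6: v = 11, result = [16, 31, 34, 53, 69, 80], val = 80
After iteration 7: v = 11, result = [16, 31, 34, 53, 69, 80, 91], val = 91
After iteration 8: v = 12, result = [16, 31, 34, 53, 69, 80, 91, 103], val = 103
After iteration 9: v = 7, result = [16, 31, 34, 53, 69, 80, 91, 103, 110], val = 110
After iteration 10: v = 12, result = [16, 31, 34, 53, 69, 80, 91, 103, 110, 122], val = 122
Loop ends.
result[-1] = 122

Final answer: 122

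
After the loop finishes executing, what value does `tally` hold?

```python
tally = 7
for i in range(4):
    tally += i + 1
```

Let's trace through this code step by step.

Initialize: tally = 7
Entering loop: for i in range(4):
After iteration 1: i = 0, tally = 8
After iteration 2: i = 1, tally = 10
After iteration 3: i = 2, tally = 13
After iteration 4: i = 3, tally = 17
Loop ends.

Final answer: 17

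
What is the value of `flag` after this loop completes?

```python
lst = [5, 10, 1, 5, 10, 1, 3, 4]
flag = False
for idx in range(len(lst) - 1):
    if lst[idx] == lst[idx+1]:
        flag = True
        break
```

Let's trace through this code step by step.

Initialize: lst = [5, 10, 1, 5, 10, 1, 3, 4]
Initialize: flag = False
Entering loop: for idx in range(len(lst) - 1):
After iteration 1: idx = 0, flag = False
After iteration 2: idx = 1, flag = False
After iteration 3: idx = 2, flag = False
After iteration 4: idx = 3, flag = False
After iteration 5: idx = 4, flag = False
After iteration 6: idx = 5, flag = False
After iteration 7: idx = 6, flag = False
Loop ends.

Final answer: False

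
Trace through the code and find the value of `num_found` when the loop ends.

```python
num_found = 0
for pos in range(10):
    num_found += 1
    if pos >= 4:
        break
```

Let's trace through this code step by step.

Initialize: num_found = 0
Entering loop: for pos in range(10):
After iteration 1: pos = 0, num_found = 1
After iteration 2: pos = 1, num_found = 2
After iteration 3: pos = 2, num_found = 3
After iteration 4: pos = 3, num_found = 4
After iteration 5: pos = 4, num_found = 5
Loop ends.

Final answer: 5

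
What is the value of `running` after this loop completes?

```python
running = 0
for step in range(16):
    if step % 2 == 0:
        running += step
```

Let's trace through this code step by step.

Initialize: running = 0
Entering loop: for step in range(16):
After iteration 1: step = 0, running = 0
After iteration 2: step = 1, running = 0
After iteration 3: step = 2, running = 2
After iteration 4: step = 3, running = 2
After iteration 5: step = 4, running = 6
After iteration 6: step = 5, running = 6
After iteration 7: step = 6, running = 12
After iteration 8: step = 7, running = 12
After iteration 9: step = 8, running = 20
After iteration 10: step = 9, running = 20
After iteration 11: step = 10, running = 30
After iteration 12: step = 11, running = 30
After iteration 13: step = 12, running = 42
After iteration 14: step = 13, running = 42
After iteration 15: step = 14, running = 56
After iteration 16: step = 15, running = 56
Loop ends.

Final answer: 56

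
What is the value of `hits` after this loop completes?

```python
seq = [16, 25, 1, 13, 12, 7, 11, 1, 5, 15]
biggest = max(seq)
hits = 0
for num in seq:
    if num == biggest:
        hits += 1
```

Let's trace through this code step by step.

Initialize: seq = [16, 25, 1, 13, 12, 7, 11, 1, 5, 15]
Initialize: biggest = 25
Initialize: hits = 0
Entering loop: for num in seq:
After iteration 1: num = 16, hits = 0
After iteration 2: num = 25, hits = 1
After iteration 3: num = 1, hits = 1
After iteration 4: num = 13, hits = 1
After iteration 5: num = 12, hits = 1
After iteration 6: num = 7, hits = 1
After iteration 7: num = 11, hits = 1
After iteration 8: num = 1, hits = 1
After iteration 9: num = 5, hits = 1
After iteration 10: num = 15, hits = 1
Loop ends.

Final answer: 1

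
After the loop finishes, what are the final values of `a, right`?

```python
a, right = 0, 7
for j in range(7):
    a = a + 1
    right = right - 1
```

Let's trace through this code step by step.

Initialize: a = 0
Initialize: right = 7
Entering loop: for j in range(7):
After iteration 1: j = 0, a = 1, right = 6
After iteration 2: j = 1, a = 2, right = 5
After iteration 3: j = 2, a = 3, right = 4
After iteration 4: j = 3, a = 4, right = 3
After iteration 5: j = 4, a = 5, right = 2
After iteration 6: j = 5, a = 6, right = 1
After iteration 7: j = 6, a = 7, right = 0
Loop ends.

Final answer: 7, 0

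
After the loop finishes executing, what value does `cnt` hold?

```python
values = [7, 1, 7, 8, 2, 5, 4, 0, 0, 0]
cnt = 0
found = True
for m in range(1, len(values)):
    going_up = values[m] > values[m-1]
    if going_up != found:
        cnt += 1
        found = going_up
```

Let's trace through this code step by step.

Initialize: values = [7, 1, 7, 8, 2, 5, 4, 0, 0, 0]
Initialize: cnt = 0
Initialize: found = True
Entering loop: for m in range(1, len(values)):
After iteration 1: m = 1, cnt = 1, found = False, going_up = False
After iteration 2: m = 2, cnt = 2, found = True, going_up = True
After iteration 3: m = 3, cnt = 2, found = True, going_up = True
After iteration 4: m = 4, cnt = 3, found = False, going_up = False
After iteration 5: m = 5, cnt = 4, found = True, going_up = True
After iteration 6: m = 6, cnt = 5, found = False, going_up = False
After iteration 7: m = 7, cnt = 5, found = False, going_up = False
After iteration 8: m = 8, cnt = 5, found = False, going_up = False
After iteration 9: m = 9, cnt = 5, found = False, going_up = False
Loop ends.

Final answer: 5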